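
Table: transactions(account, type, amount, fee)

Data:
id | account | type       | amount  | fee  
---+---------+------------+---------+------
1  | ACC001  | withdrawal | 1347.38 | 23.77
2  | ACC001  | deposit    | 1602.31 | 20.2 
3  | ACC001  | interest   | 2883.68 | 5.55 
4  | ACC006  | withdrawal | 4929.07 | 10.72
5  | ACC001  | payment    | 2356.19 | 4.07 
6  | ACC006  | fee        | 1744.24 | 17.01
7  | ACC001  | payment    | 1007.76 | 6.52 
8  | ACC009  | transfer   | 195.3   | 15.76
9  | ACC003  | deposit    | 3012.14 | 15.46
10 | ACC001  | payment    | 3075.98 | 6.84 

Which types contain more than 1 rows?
SELECT type, COUNT(*) as cnt
FROM transactions
GROUP BY type
HAVING COUNT(*) > 1

Result:
  deposit: 2
  payment: 3
  withdrawal: 2

Note: HAVING filters groups after aggregation, WHERE filters rows before.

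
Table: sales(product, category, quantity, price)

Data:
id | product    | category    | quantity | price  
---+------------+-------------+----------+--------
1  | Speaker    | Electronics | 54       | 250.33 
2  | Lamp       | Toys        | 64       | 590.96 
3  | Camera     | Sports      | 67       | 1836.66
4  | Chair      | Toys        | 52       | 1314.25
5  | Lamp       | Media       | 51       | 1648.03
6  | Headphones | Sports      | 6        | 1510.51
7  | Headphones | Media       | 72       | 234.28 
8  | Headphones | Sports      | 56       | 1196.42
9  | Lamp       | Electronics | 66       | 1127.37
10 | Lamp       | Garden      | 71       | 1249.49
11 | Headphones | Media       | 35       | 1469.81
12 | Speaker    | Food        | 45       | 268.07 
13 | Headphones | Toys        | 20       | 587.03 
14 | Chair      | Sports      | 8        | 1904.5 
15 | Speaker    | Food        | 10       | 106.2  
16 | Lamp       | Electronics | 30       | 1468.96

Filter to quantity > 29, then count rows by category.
SELECT category, COUNT(*)
FROM sales
WHERE quantity > 29
GROUP BY category

Note: WHERE filters rows before grouping.

Result:
  Electronics: 3
  Food: 1
  Garden: 1
  Media: 3
  Sports: 2
  Toys: 2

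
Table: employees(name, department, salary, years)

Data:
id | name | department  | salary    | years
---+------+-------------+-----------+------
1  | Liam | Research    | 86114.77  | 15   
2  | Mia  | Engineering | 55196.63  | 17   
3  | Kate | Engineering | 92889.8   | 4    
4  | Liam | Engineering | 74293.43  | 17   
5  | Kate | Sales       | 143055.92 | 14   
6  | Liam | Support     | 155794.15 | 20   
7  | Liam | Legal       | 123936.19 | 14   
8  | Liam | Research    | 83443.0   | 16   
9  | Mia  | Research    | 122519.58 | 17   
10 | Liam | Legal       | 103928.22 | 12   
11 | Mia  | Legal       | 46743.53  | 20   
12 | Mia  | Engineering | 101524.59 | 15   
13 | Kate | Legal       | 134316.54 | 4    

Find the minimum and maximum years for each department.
SELECT department, MIN(years), MAX(years)
FROM employees
GROUP BY department

Result:
  Engineering: min=4, max=17
  Legal: min=4, max=20
  Research: min=15, max=17
  Sales: min=14, max=14
  Support: min=20, max=20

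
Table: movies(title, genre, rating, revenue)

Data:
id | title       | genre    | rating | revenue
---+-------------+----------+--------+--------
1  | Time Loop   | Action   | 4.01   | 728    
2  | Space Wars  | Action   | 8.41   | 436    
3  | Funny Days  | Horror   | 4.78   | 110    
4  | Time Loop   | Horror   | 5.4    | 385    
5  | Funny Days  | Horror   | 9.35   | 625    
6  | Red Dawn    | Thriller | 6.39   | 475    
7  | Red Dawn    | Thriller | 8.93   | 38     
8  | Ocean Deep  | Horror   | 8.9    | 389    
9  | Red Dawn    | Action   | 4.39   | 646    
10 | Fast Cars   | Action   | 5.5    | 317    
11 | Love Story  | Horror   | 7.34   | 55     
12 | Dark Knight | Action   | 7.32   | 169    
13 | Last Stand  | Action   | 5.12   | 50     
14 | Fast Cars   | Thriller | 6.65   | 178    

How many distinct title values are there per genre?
SELECT genre, COUNT(DISTINCT title)
FROM movies
GROUP BY genre

Result:
  Action: 6 distinct
  Horror: 4 distinct
  Thriller: 2 distinct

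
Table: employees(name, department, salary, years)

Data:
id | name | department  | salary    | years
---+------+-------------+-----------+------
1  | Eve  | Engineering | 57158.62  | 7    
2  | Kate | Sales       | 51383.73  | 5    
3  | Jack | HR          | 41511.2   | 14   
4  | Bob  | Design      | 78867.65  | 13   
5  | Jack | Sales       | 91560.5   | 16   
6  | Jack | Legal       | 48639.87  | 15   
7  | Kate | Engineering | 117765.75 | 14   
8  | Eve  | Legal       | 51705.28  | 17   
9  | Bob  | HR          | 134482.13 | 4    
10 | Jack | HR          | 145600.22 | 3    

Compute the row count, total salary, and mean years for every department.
SELECT department,
       COUNT(*) as cnt,
       SUM(salary) as total_salary,
       AVG(years) as avg_years
FROM employees
GROUP BY department

Result:
  Design: 1 records, 78867.65 total salary, 13.00 avg years
  Engineering: 2 records, 174924.37 total salary, 10.50 avg years
  HR: 3 records, 321593.55 total salary, 7.00 avg years
  Legal: 2 records, 100345.15 total salary, 16.00 avg years
  Sales: 2 records, 142944.23 total salary, 10.50 avg years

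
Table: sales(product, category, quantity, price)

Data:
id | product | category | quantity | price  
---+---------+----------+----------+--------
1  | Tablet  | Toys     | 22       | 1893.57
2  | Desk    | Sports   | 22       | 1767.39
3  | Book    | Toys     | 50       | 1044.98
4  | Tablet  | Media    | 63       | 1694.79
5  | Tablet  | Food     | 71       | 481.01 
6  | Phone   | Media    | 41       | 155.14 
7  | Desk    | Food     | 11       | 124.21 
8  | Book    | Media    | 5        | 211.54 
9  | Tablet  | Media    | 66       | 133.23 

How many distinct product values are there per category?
SELECT category, COUNT(DISTINCT product)
FROM sales
GROUP BY category

Result:
  Food: 2 distinct
  Media: 3 distinct
  Sports: 1 distinct
  Toys: 2 distinct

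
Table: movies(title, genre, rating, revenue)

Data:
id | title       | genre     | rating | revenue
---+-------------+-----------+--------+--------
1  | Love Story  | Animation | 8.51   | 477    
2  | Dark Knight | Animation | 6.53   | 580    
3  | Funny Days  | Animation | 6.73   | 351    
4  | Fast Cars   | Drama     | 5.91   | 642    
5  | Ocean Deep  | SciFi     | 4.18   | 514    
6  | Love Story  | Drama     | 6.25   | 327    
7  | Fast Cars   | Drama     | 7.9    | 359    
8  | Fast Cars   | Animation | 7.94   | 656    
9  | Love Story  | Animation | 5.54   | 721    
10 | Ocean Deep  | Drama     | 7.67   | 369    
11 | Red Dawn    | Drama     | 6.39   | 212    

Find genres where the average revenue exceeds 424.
SELECT genre, AVG(revenue)
FROM movies
GROUP BY genre
HAVING AVG(revenue) > 424

Result:
  Animation: avg=557.00
  SciFi: avg=514.00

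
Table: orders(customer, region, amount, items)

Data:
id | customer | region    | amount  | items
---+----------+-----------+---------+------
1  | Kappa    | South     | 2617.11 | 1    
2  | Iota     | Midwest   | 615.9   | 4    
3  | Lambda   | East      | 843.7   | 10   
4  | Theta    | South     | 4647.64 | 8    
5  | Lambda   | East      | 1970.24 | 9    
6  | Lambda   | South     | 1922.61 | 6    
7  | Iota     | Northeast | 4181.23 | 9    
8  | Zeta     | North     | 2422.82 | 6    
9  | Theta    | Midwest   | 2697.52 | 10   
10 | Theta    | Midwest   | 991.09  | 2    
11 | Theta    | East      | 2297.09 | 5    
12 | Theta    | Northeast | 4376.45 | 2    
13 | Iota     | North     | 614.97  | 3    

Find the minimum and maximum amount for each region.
SELECT region, MIN(amount), MAX(amount)
FROM orders
GROUP BY region

Result:
  East: min=843.70, max=2297.09
  Midwest: min=615.90, max=2697.52
  North: min=614.97, max=2422.82
  Northeast: min=4181.23, max=4376.45
  South: min=1922.61, max=4647.64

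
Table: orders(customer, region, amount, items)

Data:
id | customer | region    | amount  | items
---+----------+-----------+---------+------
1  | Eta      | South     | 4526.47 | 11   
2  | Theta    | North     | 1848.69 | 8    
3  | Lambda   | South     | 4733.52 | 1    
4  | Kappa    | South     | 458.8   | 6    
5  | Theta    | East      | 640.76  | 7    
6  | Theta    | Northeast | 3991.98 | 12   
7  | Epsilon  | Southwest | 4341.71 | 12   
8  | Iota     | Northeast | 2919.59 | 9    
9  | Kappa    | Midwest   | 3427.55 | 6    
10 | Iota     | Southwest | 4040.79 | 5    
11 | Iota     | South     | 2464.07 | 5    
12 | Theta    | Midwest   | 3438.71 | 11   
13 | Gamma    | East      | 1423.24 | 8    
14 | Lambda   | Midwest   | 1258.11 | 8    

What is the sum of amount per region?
SELECT region, SUM(amount) as result
FROM orders
GROUP BY region

Result:
  East: 2064.00
  Midwest: 8124.37
  North: 1848.69
  Northeast: 6911.57
  South: 12182.86
  Southwest: 8382.50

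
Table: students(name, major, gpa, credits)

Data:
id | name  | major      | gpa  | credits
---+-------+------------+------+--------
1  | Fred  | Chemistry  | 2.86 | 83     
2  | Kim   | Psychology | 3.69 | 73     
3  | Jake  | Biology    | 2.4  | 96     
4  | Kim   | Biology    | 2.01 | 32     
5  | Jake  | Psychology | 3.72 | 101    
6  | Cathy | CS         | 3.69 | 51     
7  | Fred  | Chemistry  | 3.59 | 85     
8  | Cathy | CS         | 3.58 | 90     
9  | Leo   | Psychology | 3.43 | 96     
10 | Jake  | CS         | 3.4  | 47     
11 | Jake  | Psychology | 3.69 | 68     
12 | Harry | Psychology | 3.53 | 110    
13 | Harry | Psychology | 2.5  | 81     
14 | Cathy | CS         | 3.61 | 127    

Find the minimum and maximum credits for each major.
SELECT major, MIN(credits), MAX(credits)
FROM students
GROUP BY major

Result:
  Biology: min=32, max=96
  CS: min=47, max=127
  Chemistry: min=83, max=85
  Psychology: min=68, max=110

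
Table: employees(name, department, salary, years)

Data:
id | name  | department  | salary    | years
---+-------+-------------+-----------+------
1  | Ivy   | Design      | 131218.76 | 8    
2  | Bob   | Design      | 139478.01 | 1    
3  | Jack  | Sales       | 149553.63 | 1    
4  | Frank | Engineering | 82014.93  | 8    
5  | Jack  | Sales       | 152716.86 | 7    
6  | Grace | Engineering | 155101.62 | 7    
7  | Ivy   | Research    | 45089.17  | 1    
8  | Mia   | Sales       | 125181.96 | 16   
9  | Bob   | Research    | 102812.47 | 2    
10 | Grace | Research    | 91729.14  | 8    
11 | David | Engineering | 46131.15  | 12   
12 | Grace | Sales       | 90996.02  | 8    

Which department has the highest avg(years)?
SELECT department, AVG(years) as val
FROM employees
GROUP BY department
ORDER BY val DESC
LIMIT 1

Result: Engineering with avg(years) = 9.00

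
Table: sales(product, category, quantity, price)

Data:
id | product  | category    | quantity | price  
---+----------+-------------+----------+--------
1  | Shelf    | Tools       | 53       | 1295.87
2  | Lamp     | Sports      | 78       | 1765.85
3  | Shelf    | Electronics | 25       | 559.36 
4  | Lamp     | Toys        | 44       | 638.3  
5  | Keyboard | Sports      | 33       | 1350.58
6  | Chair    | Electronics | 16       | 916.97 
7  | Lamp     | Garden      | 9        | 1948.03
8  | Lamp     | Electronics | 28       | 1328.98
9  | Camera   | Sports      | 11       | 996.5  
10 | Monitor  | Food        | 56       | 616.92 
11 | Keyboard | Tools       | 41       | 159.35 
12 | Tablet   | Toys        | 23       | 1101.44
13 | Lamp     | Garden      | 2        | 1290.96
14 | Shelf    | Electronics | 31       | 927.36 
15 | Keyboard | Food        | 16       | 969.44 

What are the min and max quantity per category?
SELECT category, MIN(quantity), MAX(quantity)
FROM sales
GROUP BY category

Result:
  Electronics: min=16, max=31
  Food: min=16, max=56
  Garden: min=2, max=9
  Sports: min=11, max=78
  Tools: min=41, max=53
  Toys: min=23, max=44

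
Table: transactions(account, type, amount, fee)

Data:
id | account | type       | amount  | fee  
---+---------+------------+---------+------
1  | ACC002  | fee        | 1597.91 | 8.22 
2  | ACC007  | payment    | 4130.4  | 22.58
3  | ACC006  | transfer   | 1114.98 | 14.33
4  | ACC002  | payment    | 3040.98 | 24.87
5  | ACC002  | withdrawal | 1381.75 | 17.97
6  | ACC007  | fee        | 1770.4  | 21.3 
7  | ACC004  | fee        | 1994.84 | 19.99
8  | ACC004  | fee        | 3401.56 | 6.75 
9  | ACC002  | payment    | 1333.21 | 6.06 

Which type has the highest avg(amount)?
SELECT type, AVG(amount) as val
FROM transactions
GROUP BY type
ORDER BY val DESC
LIMIT 1

Result: payment with avg(amount) = 2834.86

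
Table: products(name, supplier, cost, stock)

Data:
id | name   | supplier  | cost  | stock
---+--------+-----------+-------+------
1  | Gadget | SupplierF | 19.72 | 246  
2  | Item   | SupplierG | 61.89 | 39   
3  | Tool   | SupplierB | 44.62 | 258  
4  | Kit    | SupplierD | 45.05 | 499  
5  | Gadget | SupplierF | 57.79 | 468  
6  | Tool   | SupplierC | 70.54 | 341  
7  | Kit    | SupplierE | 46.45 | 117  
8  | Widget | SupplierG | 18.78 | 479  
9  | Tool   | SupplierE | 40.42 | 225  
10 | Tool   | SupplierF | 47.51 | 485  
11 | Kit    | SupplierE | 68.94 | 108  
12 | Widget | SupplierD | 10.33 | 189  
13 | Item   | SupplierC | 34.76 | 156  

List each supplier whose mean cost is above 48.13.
SELECT supplier, AVG(cost)
FROM products
GROUP BY supplier
HAVING AVG(cost) > 48.13

Result:
  SupplierC: avg=52.65
  SupplierE: avg=51.94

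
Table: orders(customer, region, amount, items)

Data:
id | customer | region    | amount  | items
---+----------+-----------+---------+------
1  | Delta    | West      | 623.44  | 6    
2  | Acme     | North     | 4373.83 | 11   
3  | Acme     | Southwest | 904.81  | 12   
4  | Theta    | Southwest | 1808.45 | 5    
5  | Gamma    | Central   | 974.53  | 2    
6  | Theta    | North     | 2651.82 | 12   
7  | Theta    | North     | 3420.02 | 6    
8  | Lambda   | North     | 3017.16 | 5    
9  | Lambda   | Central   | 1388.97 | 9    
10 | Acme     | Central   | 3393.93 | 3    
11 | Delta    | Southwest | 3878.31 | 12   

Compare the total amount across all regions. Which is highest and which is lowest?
SELECT region, SUM(amount)
FROM orders
GROUP BY region
ORDER BY SUM(amount)

All groups:
  West: 623.44
  Central: 5757.43
  Southwest: 6591.57
  North: 13462.83

Highest: North (13462.83)
Lowest: West (623.44)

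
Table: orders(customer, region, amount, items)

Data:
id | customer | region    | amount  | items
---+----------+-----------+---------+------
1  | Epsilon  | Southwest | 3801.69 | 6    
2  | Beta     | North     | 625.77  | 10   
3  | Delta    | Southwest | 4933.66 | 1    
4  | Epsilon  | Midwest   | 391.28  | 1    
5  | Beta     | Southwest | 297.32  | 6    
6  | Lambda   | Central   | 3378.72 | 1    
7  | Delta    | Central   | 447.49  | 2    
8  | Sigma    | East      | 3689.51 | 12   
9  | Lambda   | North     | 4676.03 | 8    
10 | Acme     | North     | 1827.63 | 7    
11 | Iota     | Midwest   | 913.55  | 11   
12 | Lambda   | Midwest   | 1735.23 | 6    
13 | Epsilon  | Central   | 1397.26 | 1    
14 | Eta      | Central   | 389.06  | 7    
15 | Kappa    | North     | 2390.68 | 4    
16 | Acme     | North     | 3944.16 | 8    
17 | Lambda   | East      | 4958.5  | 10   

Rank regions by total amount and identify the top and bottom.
SELECT region, SUM(amount)
FROM orders
GROUP BY region
ORDER BY SUM(amount)

All groups:
  Midwest: 3040.06
  Central: 5612.53
  East: 8648.01
  Southwest: 9032.67
  North: 13464.27

Highest: North (13464.27)
Lowest: Midwest (3040.06)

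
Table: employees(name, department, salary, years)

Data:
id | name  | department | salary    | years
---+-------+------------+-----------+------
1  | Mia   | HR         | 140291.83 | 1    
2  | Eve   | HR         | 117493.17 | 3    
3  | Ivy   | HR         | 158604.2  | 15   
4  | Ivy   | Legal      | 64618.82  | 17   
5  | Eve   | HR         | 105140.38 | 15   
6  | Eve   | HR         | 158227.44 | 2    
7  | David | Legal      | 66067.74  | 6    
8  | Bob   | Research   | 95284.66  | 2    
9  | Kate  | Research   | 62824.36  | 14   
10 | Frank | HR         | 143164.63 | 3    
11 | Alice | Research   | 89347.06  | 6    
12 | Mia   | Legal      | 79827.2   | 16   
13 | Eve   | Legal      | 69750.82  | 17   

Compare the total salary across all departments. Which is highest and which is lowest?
SELECT department, SUM(salary)
FROM employees
GROUP BY department
ORDER BY SUM(salary)

All groups:
  Research: 247456.08
  Legal: 280264.58
  HR: 822921.65

Highest: HR (822921.65)
Lowest: Research (247456.08)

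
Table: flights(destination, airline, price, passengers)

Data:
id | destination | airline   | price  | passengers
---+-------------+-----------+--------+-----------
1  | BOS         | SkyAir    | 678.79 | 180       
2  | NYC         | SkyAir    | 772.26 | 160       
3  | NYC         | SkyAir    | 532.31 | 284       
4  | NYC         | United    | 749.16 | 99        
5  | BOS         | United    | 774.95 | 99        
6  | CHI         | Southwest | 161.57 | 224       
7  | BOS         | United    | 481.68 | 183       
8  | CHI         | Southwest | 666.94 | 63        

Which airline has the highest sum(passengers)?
SELECT airline, SUM(passengers) as val
FROM flights
GROUP BY airline
ORDER BY val DESC
LIMIT 1

Result: SkyAir with sum(passengers) = 624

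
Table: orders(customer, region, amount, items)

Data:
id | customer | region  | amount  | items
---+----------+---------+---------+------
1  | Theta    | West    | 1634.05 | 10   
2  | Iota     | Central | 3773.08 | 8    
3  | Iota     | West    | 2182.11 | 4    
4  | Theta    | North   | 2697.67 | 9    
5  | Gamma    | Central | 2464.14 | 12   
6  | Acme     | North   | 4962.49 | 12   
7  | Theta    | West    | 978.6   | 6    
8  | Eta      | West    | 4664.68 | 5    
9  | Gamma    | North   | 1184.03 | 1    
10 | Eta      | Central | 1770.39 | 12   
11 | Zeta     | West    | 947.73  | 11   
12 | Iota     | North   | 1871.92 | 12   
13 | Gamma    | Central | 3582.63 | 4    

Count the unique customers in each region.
SELECT region, COUNT(DISTINCT customer)
FROM orders
GROUP BY region

Result:
  Central: 3 distinct
  North: 4 distinct
  West: 4 distinct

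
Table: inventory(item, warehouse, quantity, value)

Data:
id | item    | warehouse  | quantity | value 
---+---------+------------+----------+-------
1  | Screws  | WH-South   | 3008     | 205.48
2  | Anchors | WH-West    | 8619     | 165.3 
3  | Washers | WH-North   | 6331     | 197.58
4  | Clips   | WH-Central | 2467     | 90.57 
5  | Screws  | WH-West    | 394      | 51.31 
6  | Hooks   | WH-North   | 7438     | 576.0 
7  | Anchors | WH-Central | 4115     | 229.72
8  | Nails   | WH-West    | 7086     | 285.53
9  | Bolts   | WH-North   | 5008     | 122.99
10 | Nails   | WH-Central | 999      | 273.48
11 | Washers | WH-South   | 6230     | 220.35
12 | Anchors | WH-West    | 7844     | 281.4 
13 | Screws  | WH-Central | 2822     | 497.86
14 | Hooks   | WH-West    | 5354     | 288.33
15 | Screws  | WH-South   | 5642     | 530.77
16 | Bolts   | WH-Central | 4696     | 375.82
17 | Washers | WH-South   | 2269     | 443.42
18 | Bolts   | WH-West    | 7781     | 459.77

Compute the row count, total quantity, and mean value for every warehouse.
SELECT warehouse,
       COUNT(*) as cnt,
       SUM(quantity) as total_quantity,
       AVG(value) as avg_value
FROM inventory
GROUP BY warehouse

Result:
  WH-Central: 5 records, 15099 total quantity, 293.49 avg value
  WH-North: 3 records, 18777 total quantity, 298.86 avg value
  WH-South: 4 records, 17149 total quantity, 350.01 avg value
  WH-West: 6 records, 37078 total quantity, 255.27 avg value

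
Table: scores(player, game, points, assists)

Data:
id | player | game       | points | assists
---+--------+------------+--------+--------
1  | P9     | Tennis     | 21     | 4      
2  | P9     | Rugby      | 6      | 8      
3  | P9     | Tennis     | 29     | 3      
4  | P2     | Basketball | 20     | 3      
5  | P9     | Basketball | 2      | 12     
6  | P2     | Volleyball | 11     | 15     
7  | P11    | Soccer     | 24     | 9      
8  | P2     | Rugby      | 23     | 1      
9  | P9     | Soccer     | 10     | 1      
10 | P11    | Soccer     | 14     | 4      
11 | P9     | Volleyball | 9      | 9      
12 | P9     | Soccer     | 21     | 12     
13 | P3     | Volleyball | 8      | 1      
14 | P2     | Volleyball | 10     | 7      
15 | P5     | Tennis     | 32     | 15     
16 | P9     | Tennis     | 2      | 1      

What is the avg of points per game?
SELECT game, AVG(points) as result
FROM scores
GROUP BY game

Result:
  Basketball: 11.00
  Rugby: 14.50
  Soccer: 17.25
  Tennis: 21.00
  Volleyball: 9.50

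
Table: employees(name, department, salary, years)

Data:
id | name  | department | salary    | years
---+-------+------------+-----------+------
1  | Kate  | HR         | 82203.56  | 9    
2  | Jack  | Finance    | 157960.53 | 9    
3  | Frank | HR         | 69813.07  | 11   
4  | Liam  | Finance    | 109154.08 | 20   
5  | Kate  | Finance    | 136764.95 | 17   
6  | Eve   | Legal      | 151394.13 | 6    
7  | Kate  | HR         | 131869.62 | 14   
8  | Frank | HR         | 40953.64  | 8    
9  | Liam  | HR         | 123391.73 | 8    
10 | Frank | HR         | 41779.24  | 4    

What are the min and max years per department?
SELECT department, MIN(years), MAX(years)
FROM employees
GROUP BY department

Result:
  Finance: min=9, max=20
  HR: min=4, max=14
  Legal: min=6, max=6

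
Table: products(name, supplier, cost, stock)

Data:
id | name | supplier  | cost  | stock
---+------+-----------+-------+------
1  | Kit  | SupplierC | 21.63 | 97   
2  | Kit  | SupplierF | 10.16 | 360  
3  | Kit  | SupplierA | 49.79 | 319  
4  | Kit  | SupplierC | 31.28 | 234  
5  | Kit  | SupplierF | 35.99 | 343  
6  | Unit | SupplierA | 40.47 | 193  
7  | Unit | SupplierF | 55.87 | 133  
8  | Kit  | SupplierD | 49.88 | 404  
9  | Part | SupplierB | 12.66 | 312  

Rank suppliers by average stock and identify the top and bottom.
SELECT supplier, AVG(stock)
FROM products
GROUP BY supplier
ORDER BY AVG(stock)

All groups:
  SupplierC: 165.50
  SupplierA: 256.00
  SupplierF: 278.67
  SupplierB: 312.00
  SupplierD: 404.00

Highest: SupplierD (404.00)
Lowest: SupplierC (165.50)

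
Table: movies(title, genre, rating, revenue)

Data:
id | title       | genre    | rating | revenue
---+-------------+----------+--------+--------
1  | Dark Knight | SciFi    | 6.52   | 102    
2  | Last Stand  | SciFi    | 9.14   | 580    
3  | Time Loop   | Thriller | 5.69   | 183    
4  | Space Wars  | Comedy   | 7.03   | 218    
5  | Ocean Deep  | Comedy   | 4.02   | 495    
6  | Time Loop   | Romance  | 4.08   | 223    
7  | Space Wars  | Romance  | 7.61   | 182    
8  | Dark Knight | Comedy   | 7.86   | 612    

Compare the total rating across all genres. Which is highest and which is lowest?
SELECT genre, SUM(rating)
FROM movies
GROUP BY genre
ORDER BY SUM(rating)

All groups:
  Thriller: 5.69
  Romance: 11.69
  SciFi: 15.66
  Comedy: 18.91

Highest: Comedy (18.91)
Lowest: Thriller (5.69)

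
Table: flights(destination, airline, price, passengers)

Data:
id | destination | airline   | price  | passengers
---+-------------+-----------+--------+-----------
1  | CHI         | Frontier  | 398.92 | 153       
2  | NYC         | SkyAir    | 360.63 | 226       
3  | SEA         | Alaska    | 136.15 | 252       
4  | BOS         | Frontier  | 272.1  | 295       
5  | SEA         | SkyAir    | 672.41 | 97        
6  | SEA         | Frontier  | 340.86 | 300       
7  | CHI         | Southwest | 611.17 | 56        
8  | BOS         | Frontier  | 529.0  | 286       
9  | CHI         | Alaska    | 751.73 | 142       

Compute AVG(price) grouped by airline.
SELECT airline, AVG(price) as result
FROM flights
GROUP BY airline

Result:
  Alaska: 443.94
  Frontier: 385.22
  SkyAir: 516.52
  Southwest: 611.17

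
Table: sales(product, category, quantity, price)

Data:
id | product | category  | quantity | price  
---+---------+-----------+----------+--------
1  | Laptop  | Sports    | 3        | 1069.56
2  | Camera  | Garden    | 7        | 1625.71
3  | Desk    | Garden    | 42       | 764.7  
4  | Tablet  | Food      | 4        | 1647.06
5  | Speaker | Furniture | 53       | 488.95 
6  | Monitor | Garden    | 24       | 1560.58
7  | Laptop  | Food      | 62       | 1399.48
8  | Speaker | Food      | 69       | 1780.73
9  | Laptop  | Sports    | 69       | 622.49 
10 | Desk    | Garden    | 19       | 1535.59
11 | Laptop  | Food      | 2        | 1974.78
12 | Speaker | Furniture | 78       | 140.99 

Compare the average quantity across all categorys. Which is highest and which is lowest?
SELECT category, AVG(quantity)
FROM sales
GROUP BY category
ORDER BY AVG(quantity)

All groups:
  Garden: 23.00
  Food: 34.25
  Sports: 36.00
  Furniture: 65.50

Highest: Furniture (65.50)
Lowest: Garden (23.00)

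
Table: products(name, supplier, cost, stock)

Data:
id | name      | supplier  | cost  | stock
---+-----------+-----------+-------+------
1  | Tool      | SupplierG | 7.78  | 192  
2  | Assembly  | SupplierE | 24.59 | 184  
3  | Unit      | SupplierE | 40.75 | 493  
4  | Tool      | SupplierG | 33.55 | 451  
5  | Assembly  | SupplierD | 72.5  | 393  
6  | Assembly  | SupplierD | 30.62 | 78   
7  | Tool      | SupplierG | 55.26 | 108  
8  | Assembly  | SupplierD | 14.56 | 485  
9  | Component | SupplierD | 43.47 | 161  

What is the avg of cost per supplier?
SELECT supplier, AVG(cost) as result
FROM products
GROUP BY supplier

Result:
  SupplierD: 40.29
  SupplierE: 32.67
  SupplierG: 32.20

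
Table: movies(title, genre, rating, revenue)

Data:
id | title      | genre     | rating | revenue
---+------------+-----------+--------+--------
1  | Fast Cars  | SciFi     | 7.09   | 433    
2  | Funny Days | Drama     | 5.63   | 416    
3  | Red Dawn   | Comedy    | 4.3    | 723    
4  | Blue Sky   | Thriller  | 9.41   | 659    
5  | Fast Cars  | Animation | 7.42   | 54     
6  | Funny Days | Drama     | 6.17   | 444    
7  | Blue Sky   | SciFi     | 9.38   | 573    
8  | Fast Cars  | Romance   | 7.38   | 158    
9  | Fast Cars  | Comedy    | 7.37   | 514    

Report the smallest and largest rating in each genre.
SELECT genre, MIN(rating), MAX(rating)
FROM movies
GROUP BY genre

Result:
  Animation: min=7.42, max=7.42
  Comedy: min=4.30, max=7.37
  Drama: min=5.63, max=6.17
  Romance: min=7.38, max=7.38
  SciFi: min=7.09, max=9.38
  Thriller: min=9.41, max=9.41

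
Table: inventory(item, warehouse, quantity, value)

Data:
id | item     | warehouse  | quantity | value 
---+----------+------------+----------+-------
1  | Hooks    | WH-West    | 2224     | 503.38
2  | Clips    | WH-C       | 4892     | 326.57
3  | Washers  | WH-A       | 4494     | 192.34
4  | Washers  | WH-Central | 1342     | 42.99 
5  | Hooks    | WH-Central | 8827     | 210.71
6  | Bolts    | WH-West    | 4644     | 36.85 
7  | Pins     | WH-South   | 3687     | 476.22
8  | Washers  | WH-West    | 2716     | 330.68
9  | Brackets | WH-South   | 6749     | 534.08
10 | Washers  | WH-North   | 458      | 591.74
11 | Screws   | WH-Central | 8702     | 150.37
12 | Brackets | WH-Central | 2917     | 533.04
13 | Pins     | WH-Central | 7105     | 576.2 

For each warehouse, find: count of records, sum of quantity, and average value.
SELECT warehouse,
       COUNT(*) as cnt,
       SUM(quantity) as total_quantity,
       AVG(value) as avg_value
FROM inventory
GROUP BY warehouse

Result:
  WH-A: 1 records, 4494 total quantity, 192.34 avg value
  WH-C: 1 records, 4892 total quantity, 326.57 avg value
  WH-Central: 5 records, 28893 total quantity, 302.66 avg value
  WH-North: 1 records, 458 total quantity, 591.74 avg value
  WH-South: 2 records, 10436 total quantity, 505.15 avg value
  WH-West: 3 records, 9584 total quantity, 290.30 avg value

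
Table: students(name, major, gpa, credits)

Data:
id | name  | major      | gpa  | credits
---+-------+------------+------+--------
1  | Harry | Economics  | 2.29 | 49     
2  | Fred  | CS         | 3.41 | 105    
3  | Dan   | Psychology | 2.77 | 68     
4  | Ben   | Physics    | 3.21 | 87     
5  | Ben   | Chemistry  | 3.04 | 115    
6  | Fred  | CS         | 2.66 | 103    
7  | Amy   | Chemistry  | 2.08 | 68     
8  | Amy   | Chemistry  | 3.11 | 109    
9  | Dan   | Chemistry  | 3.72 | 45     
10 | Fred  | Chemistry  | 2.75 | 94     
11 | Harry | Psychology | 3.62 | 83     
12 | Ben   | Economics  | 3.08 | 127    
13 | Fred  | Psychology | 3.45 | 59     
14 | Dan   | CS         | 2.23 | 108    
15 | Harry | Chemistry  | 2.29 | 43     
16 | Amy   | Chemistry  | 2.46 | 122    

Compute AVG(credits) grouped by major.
SELECT major, AVG(credits) as result
FROM students
GROUP BY major

Result:
  CS: 105.33
  Chemistry: 85.14
  Economics: 88.00
  Physics: 87.00
  Psychology: 70.00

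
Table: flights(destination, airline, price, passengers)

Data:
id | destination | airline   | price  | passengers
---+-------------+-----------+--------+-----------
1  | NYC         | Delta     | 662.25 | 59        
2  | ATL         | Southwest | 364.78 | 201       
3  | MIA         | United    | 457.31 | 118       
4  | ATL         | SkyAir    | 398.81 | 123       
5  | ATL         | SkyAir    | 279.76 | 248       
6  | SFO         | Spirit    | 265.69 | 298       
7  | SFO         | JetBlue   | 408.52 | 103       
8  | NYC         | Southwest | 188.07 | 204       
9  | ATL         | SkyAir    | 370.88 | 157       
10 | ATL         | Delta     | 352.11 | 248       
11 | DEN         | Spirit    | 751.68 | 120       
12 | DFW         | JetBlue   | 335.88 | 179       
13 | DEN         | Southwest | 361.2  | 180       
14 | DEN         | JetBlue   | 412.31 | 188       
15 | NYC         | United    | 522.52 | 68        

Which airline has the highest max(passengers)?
SELECT airline, MAX(passengers) as val
FROM flights
GROUP BY airline
ORDER BY val DESC
LIMIT 1

Result: Spirit with max(passengers) = 298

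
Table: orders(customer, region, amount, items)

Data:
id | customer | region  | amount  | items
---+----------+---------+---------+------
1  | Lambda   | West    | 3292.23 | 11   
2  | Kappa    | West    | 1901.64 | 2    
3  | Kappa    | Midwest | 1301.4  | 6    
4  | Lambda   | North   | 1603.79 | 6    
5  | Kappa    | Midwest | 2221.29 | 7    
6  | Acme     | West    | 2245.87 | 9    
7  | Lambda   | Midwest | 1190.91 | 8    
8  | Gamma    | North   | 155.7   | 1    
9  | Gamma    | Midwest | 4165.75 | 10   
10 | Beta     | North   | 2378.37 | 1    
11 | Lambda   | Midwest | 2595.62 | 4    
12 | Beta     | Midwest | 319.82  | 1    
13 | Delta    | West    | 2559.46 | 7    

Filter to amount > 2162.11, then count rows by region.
SELECT region, COUNT(*)
FROM orders
WHERE amount > 2162.11
GROUP BY region

Note: WHERE filters rows before grouping.

Result:
  Midwest: 3
  North: 1
  West: 3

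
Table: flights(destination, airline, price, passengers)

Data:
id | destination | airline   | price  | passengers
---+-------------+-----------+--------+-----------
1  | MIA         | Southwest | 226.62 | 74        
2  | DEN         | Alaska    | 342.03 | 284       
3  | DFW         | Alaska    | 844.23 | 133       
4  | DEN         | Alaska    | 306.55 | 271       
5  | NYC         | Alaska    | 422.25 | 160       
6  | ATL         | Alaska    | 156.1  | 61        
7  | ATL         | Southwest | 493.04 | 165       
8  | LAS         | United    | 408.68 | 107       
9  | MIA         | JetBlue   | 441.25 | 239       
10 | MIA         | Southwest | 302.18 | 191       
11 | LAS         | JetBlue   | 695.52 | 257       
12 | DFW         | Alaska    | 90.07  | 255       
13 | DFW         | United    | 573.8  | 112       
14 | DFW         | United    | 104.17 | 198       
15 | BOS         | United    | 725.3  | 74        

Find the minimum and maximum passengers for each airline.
SELECT airline, MIN(passengers), MAX(passengers)
FROM flights
GROUP BY airline

Result:
  Alaska: min=61, max=284
  JetBlue: min=239, max=257
  Southwest: min=74, max=191
  United: min=74, max=198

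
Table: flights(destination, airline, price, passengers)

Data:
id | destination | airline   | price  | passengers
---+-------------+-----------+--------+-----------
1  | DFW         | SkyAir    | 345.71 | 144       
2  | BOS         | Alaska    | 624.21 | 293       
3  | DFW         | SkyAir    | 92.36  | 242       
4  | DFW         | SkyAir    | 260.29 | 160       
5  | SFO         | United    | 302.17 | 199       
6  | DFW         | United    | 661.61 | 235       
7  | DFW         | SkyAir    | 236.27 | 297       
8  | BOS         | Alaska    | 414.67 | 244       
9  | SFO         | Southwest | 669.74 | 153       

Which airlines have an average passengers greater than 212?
SELECT airline, AVG(passengers)
FROM flights
GROUP BY airline
HAVING AVG(passengers) > 212

Result:
  Alaska: avg=268.50
  United: avg=217.00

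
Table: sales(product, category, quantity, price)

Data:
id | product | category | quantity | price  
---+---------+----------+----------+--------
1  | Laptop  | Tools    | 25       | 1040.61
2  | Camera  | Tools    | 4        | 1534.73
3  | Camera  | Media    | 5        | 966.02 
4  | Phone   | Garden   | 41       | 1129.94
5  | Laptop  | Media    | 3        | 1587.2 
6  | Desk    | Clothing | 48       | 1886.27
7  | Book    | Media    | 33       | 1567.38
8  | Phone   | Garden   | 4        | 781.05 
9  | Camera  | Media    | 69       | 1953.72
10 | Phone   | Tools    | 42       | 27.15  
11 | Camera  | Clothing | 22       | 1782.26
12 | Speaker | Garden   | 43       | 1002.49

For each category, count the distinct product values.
SELECT category, COUNT(DISTINCT product)
FROM sales
GROUP BY category

Result:
  Clothing: 2 distinct
  Garden: 2 distinct
  Media: 3 distinct
  Tools: 3 distinct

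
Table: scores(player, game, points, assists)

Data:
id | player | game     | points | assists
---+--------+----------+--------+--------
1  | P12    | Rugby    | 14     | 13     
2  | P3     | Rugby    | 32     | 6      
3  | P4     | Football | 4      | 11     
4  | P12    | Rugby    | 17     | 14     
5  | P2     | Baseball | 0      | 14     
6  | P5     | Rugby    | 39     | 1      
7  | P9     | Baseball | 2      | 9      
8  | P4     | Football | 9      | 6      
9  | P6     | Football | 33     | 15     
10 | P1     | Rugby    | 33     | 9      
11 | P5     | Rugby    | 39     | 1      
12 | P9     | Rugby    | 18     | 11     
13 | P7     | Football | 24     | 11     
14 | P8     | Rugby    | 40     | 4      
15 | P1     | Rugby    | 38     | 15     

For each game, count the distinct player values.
SELECT game, COUNT(DISTINCT player)
FROM scores
GROUP BY game

Result:
  Baseball: 2 distinct
  Football: 3 distinct
  Rugby: 6 distinct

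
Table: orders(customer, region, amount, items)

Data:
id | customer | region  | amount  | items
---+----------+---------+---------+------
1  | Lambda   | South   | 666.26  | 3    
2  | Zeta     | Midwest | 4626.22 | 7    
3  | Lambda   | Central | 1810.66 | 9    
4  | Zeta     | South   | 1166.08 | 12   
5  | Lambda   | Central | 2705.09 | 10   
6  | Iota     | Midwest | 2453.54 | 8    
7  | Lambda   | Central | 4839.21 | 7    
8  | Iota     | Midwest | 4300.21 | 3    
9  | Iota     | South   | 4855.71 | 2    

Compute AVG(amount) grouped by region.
SELECT region, AVG(amount) as result
FROM orders
GROUP BY region

Result:
  Central: 3118.32
  Midwest: 3793.32
  South: 2229.35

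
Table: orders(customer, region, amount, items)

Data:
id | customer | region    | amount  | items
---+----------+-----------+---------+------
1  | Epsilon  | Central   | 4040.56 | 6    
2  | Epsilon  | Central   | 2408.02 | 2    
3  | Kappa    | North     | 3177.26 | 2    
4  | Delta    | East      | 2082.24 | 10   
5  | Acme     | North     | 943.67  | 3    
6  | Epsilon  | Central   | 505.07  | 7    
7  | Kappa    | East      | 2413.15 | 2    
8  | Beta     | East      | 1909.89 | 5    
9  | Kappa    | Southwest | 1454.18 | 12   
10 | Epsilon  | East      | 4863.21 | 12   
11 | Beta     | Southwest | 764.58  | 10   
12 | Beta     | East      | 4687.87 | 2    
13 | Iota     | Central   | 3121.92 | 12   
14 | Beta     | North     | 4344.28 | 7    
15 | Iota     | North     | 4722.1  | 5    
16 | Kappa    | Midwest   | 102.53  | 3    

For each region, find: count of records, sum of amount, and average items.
SELECT region,
       COUNT(*) as cnt,
       SUM(amount) as total_amount,
       AVG(items) as avg_items
FROM orders
GROUP BY region

Result:
  Central: 4 records, 10075.57 total amount, 6.75 avg items
  East: 5 records, 15956.36 total amount, 6.20 avg items
  Midwest: 1 records, 102.53 total amount, 3.00 avg items
  North: 4 records, 13187.31 total amount, 4.25 avg items
  Southwest: 2 records, 2218.76 total amount, 11.00 avg items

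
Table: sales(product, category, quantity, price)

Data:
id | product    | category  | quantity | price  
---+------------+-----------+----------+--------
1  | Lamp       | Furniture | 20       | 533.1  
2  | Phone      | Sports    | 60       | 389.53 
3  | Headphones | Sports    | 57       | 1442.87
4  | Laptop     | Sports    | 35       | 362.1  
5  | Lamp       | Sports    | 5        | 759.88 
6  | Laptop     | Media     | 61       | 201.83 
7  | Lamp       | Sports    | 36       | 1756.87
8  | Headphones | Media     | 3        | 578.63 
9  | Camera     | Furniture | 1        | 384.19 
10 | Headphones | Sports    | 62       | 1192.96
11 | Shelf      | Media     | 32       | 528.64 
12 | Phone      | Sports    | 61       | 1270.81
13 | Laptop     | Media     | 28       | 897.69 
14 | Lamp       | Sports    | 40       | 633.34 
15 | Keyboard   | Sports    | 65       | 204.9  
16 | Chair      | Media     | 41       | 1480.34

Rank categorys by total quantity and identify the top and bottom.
SELECT category, SUM(quantity)
FROM sales
GROUP BY category
ORDER BY SUM(quantity)

All groups:
  Furniture: 21
  Media: 165
  Sports: 421

Highest: Sports (421)
Lowest: Furniture (21)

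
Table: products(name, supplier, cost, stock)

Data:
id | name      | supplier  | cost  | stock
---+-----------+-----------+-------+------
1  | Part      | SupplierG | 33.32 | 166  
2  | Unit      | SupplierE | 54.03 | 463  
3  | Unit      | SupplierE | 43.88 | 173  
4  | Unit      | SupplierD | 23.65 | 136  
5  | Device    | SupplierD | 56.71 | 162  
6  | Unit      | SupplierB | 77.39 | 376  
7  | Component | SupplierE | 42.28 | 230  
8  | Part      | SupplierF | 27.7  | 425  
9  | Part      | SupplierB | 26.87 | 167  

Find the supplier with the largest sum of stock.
SELECT supplier, SUM(stock) as val
FROM products
GROUP BY supplier
ORDER BY val DESC
LIMIT 1

Result: SupplierE with sum(stock) = 866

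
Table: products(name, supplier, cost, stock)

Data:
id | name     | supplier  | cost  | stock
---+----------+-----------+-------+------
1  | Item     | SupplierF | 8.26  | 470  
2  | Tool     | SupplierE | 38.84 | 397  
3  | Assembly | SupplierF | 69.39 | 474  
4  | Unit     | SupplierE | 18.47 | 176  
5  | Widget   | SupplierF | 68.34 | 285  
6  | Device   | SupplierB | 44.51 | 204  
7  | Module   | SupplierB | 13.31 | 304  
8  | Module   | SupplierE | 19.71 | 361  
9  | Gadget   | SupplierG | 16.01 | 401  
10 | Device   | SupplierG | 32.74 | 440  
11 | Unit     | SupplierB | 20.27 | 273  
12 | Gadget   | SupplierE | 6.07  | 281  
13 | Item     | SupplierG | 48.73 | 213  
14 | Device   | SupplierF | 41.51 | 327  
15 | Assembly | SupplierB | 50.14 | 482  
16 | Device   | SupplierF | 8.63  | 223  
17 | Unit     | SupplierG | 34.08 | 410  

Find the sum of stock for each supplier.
SELECT supplier, SUM(stock) as result
FROM products
GROUP BY supplier

Result:
  SupplierB: 1263
  SupplierE: 1215
  SupplierF: 1779
  SupplierG: 1464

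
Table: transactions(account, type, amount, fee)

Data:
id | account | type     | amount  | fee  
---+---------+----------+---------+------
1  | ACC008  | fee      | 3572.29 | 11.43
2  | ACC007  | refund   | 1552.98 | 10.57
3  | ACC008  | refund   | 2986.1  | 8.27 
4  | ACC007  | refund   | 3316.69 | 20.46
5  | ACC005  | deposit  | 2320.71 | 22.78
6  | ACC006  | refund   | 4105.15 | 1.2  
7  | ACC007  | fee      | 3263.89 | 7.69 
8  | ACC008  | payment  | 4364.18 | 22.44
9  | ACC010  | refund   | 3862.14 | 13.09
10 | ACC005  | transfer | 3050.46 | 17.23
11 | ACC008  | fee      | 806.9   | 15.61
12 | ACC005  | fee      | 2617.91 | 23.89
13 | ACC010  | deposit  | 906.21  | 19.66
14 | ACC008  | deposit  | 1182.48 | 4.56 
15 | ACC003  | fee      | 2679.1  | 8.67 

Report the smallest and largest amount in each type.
SELECT type, MIN(amount), MAX(amount)
FROM transactions
GROUP BY type

Result:
  deposit: min=906.21, max=2320.71
  fee: min=806.90, max=3572.29
  payment: min=4364.18, max=4364.18
  refund: min=1552.98, max=4105.15
  transfer: min=3050.46, max=3050.46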